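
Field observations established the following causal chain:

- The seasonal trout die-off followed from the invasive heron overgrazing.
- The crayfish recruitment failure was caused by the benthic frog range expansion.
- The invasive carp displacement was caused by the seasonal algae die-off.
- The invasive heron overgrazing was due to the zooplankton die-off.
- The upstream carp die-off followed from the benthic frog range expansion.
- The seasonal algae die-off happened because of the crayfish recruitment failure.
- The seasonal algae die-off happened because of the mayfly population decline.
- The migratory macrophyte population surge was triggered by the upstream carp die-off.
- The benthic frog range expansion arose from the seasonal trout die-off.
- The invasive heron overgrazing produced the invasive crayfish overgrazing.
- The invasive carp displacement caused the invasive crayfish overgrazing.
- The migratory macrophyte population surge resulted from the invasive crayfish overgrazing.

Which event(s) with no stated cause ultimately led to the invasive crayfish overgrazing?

the mayfly population decline, the zooplankton die-off

Tracing upstream from the invasive crayfish overgrazing: the invasive crayfish overgrazing ← the invasive heron overgrazing ← the zooplankton die-off.
A separate upstream branch: the invasive crayfish overgrazing ← the invasive carp displacement ← the seasonal algae die-off ← the mayfly population decline.
Each of those chain origins has no stated cause.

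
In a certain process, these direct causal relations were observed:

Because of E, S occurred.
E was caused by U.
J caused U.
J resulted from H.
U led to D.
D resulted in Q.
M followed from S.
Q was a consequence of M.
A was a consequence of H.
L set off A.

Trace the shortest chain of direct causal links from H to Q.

H → J
J → U
U → D
D → Q
Length: 4 steps.

H → J → U → D → Q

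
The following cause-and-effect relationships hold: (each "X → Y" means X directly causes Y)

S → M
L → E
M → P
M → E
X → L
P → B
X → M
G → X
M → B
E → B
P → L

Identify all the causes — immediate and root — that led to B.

Immediate causes of B: M, P, E.
Further upstream: G, X, L, S.

E, G, L, M, P, S, X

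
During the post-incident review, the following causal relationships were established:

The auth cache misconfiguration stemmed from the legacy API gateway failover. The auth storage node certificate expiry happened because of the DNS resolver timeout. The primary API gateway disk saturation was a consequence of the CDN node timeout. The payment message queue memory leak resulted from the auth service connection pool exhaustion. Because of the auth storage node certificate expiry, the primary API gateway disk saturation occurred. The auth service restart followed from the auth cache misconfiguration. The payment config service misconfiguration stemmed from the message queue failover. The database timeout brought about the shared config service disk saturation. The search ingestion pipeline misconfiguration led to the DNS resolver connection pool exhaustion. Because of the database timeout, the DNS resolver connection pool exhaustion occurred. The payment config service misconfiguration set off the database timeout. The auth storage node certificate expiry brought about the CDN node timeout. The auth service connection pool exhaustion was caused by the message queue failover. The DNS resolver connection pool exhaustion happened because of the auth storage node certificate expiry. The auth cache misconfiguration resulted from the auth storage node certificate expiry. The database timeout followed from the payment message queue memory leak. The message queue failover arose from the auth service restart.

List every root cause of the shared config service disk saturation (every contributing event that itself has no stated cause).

Tracing upstream from the shared config service disk saturation: the shared config service disk saturation ← the database timeout ← the payment config service misconfiguration ← the message queue failover ← the auth service restart ← the auth cache misconfiguration ← the auth storage node certificate expiry ← the DNS resolver timeout.
A separate upstream branch: the shared config service disk saturation ← the database timeout ← the payment config service misconfiguration ← the message queue failover ← the auth service restart ← the auth cache misconfiguration ← the legacy API gateway failover.
Each of those chain origins has no stated cause.

the DNS resolver timeout, the legacy API gateway failover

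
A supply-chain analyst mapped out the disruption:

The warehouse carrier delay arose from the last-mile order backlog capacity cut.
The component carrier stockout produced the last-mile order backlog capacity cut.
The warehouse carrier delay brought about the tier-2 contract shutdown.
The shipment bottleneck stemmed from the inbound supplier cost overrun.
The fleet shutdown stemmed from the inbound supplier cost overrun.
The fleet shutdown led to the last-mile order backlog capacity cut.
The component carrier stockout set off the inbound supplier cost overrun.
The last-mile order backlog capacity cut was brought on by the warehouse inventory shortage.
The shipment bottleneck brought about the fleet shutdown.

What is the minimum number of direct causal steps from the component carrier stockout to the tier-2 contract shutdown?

Shortest chain: the component carrier stockout → the last-mile order backlog capacity cut → the warehouse carrier delay → the tier-2 contract shutdown.

3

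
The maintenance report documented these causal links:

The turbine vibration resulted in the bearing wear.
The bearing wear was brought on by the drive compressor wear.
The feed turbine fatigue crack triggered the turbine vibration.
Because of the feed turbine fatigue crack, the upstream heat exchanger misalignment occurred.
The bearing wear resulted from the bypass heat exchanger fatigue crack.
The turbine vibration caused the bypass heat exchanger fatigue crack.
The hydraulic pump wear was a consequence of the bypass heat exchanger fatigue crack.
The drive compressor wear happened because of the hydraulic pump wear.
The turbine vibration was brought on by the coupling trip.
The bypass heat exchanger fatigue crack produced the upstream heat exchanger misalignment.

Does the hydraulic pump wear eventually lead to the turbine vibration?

No

The hydraulic pump wear leads to the drive compressor wear, the bearing wear; the turbine vibration is not among them.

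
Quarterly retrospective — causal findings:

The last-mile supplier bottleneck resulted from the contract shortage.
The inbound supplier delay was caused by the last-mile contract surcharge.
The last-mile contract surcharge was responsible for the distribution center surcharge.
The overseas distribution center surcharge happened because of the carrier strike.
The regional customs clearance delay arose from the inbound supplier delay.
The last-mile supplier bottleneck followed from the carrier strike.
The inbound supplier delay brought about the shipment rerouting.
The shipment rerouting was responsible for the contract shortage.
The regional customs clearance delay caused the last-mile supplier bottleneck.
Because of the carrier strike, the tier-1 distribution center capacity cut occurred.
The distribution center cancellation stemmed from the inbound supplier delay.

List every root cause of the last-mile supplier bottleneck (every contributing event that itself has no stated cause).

the carrier strike, the last-mile contract surcharge

Tracing upstream from the last-mile supplier bottleneck: the last-mile supplier bottleneck ← the regional customs clearance delay ← the inbound supplier delay ← the last-mile contract surcharge.
A separate upstream branch: the last-mile supplier bottleneck ← the carrier strike.
Each of those chain origins has no stated cause.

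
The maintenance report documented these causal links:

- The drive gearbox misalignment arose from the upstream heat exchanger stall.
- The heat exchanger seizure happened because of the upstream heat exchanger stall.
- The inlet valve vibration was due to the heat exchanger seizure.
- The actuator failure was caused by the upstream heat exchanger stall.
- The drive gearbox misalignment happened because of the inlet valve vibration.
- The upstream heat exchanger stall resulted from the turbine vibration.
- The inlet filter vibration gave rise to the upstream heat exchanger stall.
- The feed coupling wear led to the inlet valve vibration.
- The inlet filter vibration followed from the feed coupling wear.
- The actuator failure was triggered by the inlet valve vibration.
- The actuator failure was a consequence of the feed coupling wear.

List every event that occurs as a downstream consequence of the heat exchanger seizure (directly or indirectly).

the actuator failure, the drive gearbox misalignment, the inlet valve vibration

Direct effects: the inlet valve vibration.
2 steps out: the drive gearbox misalignment, the actuator failure.
Not reachable from it: the feed coupling wear, the inlet filter vibration, the upstream heat exchanger stall, the turbine vibration.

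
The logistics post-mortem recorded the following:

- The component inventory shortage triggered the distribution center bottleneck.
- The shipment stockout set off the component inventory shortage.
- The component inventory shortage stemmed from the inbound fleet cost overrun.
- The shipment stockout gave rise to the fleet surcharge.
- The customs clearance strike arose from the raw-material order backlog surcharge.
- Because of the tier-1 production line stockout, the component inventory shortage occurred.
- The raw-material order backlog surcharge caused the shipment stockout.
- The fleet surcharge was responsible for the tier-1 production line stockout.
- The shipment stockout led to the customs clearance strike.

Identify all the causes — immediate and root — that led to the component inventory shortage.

Immediate causes of the component inventory shortage: the shipment stockout, the tier-1 production line stockout, the inbound fleet cost overrun.
Further upstream: the raw-material order backlog surcharge, the fleet surcharge.

the fleet surcharge, the inbound fleet cost overrun, the raw-material order backlog surcharge, the shipment stockout, the tier-1 production line stockout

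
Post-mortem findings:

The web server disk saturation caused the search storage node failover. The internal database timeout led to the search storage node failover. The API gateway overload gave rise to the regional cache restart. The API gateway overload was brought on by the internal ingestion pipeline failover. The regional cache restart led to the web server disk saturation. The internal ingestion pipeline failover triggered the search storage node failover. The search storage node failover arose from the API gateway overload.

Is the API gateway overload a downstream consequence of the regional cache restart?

No

The regional cache restart leads to the web server disk saturation, the search storage node failover; the API gateway overload is not among them.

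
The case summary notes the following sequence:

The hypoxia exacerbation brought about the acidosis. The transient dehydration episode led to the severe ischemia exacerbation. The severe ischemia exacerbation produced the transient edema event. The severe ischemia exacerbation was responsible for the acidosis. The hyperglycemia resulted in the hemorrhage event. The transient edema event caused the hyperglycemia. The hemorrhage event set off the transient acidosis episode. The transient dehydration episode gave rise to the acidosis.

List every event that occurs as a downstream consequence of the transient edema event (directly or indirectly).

Direct effects: the hyperglycemia.
2 steps out: the hemorrhage event.
3 steps out: the transient acidosis episode.
Not reachable from it: the transient dehydration episode, the severe ischemia exacerbation, the acidosis, the hypoxia exacerbation.

the hemorrhage event, the hyperglycemia, the transient acidosis episode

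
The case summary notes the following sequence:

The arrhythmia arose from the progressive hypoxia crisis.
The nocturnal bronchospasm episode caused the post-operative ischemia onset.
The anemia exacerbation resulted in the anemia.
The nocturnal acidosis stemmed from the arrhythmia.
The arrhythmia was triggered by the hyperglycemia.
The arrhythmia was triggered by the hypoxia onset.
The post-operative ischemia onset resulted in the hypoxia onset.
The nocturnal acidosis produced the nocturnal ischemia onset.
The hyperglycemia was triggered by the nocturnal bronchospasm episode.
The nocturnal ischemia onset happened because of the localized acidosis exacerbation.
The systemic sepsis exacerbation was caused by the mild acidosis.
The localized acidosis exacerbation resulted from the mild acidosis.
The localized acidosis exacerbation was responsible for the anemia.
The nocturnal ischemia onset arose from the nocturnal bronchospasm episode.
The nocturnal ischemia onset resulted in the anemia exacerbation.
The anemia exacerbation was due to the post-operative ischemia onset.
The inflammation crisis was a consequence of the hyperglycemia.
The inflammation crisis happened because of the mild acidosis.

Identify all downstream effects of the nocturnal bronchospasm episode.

Direct effects: the post-operative ischemia onset, the hyperglycemia, the nocturnal ischemia onset.
2 steps out: the hypoxia onset, the arrhythmia, the inflammation crisis, the anemia exacerbation.
3 steps out: the nocturnal acidosis, the anemia.
Not reachable from it: the mild acidosis, the systemic sepsis exacerbation, the progressive hypoxia crisis, the localized acidosis exacerbation.

the anemia, the anemia exacerbation, the arrhythmia, the hyperglycemia, the hypoxia onset, the inflammation crisis, the nocturnal acidosis, the nocturnal ischemia onset, the post-operative ischemia onset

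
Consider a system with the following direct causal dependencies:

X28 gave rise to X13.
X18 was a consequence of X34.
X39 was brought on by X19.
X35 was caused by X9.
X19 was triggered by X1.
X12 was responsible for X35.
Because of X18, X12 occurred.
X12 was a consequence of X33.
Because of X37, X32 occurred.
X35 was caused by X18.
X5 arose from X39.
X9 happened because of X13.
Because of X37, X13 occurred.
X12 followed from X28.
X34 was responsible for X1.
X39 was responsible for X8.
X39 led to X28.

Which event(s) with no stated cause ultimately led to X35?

Tracing upstream from X35: X35 ← X18 ← X34.
A separate upstream branch: X35 ← X9 ← X13 ← X37.
A separate upstream branch: X35 ← X12 ← X33.
Each of those chain origins has no stated cause.

X33, X34, X37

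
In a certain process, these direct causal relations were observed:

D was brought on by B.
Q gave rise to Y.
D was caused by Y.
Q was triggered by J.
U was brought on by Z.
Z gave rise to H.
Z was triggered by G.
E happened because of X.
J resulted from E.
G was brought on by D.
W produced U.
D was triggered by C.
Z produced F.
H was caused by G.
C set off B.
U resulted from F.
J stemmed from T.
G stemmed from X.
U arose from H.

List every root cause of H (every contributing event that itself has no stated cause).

Tracing upstream from H: H ← G ← X.
A separate upstream branch: H ← G ← D ← Y ← Q ← J ← T.
A separate upstream branch: H ← G ← D ← C.
Each of those chain origins has no stated cause.

C, T, X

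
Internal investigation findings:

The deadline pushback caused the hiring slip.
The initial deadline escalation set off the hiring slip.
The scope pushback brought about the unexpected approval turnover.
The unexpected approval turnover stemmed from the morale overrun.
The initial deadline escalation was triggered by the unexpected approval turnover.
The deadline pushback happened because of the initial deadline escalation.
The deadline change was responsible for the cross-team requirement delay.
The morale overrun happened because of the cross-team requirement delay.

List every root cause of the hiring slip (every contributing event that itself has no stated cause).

the deadline change, the scope pushback

Tracing upstream from the hiring slip: the hiring slip ← the initial deadline escalation ← the unexpected approval turnover ← the morale overrun ← the cross-team requirement delay ← the deadline change.
A separate upstream branch: the hiring slip ← the initial deadline escalation ← the unexpected approval turnover ← the scope pushback.
Each of those chain origins has no stated cause.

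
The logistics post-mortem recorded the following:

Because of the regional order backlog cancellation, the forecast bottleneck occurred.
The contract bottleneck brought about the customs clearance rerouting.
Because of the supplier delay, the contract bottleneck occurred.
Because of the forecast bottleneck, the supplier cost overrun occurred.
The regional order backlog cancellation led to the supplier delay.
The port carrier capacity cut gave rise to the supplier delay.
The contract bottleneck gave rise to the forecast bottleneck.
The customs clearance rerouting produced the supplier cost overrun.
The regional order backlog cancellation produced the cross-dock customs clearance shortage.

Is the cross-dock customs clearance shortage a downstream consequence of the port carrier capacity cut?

The port carrier capacity cut leads to the supplier delay, the contract bottleneck, the forecast bottleneck, the customs clearance rerouting, the supplier cost overrun; the cross-dock customs clearance shortage is not among them.

No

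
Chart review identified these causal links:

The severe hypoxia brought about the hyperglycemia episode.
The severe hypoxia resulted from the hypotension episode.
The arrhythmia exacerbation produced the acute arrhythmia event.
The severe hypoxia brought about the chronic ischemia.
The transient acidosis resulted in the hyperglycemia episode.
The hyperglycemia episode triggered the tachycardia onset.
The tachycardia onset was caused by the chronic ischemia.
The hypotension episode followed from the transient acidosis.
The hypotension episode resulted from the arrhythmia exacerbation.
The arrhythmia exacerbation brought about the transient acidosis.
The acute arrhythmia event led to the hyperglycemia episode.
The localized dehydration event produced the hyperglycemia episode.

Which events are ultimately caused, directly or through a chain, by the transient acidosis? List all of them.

Direct effects: the hypotension episode, the hyperglycemia episode.
2 steps out: the severe hypoxia, the tachycardia onset.
3 steps out: the chronic ischemia.
Not reachable from it: the arrhythmia exacerbation, the acute arrhythmia event, the localized dehydration event.

the chronic ischemia, the hyperglycemia episode, the hypotension episode, the severe hypoxia, the tachycardia onset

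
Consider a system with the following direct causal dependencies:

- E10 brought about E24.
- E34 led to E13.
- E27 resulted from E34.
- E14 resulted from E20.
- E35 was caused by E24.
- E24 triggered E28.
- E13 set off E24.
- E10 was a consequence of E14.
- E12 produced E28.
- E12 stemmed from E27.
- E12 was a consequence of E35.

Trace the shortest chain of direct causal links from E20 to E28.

E20 → E14 → E10 → E24 → E28

E20 → E14
E14 → E10
E10 → E24
E24 → E28
Length: 4 steps.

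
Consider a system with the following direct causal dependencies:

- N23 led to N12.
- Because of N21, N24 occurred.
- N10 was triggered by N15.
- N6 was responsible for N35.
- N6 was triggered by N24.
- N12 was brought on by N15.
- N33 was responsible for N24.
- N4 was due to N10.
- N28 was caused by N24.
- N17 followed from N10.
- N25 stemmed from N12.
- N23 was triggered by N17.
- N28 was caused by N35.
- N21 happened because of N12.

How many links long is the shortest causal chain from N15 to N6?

Shortest chain: N15 → N12 → N21 → N24 → N6.

4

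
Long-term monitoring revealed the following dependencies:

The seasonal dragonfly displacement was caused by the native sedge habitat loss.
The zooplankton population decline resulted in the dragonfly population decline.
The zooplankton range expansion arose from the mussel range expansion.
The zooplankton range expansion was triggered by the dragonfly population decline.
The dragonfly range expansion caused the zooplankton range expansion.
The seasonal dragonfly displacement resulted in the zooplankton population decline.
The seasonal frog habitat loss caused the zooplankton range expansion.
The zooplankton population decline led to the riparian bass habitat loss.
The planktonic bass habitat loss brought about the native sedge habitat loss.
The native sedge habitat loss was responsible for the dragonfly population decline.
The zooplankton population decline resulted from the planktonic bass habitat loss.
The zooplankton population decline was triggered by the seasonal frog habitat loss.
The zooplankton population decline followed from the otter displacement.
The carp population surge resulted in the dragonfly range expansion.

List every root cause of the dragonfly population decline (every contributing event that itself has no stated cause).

the otter displacement, the planktonic bass habitat loss, the seasonal frog habitat loss

Tracing upstream from the dragonfly population decline: the dragonfly population decline ← the native sedge habitat loss ← the planktonic bass habitat loss.
A separate upstream branch: the dragonfly population decline ← the zooplankton population decline ← the otter displacement.
A separate upstream branch: the dragonfly population decline ← the zooplankton population decline ← the seasonal frog habitat loss.
Each of those chain origins has no stated cause.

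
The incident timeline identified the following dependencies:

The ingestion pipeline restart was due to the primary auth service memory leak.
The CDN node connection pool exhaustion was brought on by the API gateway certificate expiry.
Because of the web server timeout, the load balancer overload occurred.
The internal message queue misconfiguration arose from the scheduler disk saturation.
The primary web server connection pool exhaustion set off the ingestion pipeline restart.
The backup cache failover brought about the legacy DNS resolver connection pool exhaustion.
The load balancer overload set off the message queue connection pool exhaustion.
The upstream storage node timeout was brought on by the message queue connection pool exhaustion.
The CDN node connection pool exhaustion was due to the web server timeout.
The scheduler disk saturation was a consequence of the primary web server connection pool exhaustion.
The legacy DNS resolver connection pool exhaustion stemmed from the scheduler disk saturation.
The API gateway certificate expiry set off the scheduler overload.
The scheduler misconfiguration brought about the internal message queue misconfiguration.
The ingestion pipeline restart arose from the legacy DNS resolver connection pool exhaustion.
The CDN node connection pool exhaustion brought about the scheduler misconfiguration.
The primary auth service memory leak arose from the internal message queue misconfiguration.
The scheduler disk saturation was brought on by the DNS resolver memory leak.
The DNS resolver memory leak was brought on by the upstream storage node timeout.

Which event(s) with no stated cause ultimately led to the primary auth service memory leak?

Tracing upstream from the primary auth service memory leak: the primary auth service memory leak ← the internal message queue misconfiguration ← the scheduler misconfiguration ← the CDN node connection pool exhaustion ← the API gateway certificate expiry.
A separate upstream branch: the primary auth service memory leak ← the internal message queue misconfiguration ← the scheduler misconfiguration ← the CDN node connection pool exhaustion ← the web server timeout.
A separate upstream branch: the primary auth service memory leak ← the internal message queue misconfiguration ← the scheduler disk saturation ← the primary web server connection pool exhaustion.
Each of those chain origins has no stated cause.

the API gateway certificate expiry, the primary web server connection pool exhaustion, the web server timeout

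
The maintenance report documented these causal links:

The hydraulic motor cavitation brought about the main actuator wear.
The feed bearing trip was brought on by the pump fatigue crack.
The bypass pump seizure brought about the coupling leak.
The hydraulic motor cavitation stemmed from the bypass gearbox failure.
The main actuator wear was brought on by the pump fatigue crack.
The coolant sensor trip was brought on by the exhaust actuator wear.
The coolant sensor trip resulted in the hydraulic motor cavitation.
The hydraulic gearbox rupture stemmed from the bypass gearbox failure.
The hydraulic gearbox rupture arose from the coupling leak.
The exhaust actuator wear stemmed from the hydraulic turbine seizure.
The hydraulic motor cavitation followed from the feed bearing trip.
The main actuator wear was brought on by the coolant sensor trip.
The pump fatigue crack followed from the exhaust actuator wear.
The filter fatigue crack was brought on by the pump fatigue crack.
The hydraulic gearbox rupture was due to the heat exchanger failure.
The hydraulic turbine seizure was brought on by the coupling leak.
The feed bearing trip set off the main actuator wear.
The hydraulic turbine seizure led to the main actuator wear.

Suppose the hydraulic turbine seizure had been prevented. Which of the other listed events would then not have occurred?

Downstream of the hydraulic turbine seizure: the exhaust actuator wear, the pump fatigue crack, the feed bearing trip, the coolant sensor trip, the hydraulic motor cavitation, the filter fatigue crack, the main actuator wear.
Of those, still caused via another path: the hydraulic motor cavitation, the main actuator wear.
The remainder have no surviving cause.

the coolant sensor trip, the exhaust actuator wear, the feed bearing trip, the filter fatigue crack, the pump fatigue crack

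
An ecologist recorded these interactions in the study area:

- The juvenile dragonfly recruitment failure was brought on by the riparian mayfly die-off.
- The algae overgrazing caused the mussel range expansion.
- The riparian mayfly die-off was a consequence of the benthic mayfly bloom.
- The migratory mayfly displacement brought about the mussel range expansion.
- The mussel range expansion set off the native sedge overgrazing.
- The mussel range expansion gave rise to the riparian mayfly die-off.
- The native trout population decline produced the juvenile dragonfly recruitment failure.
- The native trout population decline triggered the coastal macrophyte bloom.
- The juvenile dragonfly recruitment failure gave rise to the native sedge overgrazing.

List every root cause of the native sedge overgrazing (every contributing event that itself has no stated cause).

the algae overgrazing, the benthic mayfly bloom, the migratory mayfly displacement, the native trout population decline

Tracing upstream from the native sedge overgrazing: the native sedge overgrazing ← the mussel range expansion ← the migratory mayfly displacement.
A separate upstream branch: the native sedge overgrazing ← the mussel range expansion ← the algae overgrazing.
A separate upstream branch: the native sedge overgrazing ← the juvenile dragonfly recruitment failure ← the riparian mayfly die-off ← the benthic mayfly bloom.
A separate upstream branch: the native sedge overgrazing ← the juvenile dragonfly recruitment failure ← the native trout population decline.
Each of those chain origins has no stated cause.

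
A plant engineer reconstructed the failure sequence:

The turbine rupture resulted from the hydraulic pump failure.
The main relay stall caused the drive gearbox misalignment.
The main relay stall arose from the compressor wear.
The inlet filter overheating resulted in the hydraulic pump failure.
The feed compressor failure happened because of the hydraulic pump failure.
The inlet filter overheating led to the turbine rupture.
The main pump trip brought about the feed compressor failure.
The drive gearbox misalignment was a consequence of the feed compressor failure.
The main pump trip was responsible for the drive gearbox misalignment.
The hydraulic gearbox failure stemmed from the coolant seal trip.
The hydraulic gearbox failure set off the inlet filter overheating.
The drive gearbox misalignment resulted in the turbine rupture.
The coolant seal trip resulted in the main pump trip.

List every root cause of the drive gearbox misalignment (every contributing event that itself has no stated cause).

the compressor wear, the coolant seal trip

Tracing upstream from the drive gearbox misalignment: the drive gearbox misalignment ← the main pump trip ← the coolant seal trip.
A separate upstream branch: the drive gearbox misalignment ← the main relay stall ← the compressor wear.
Each of those chain origins has no stated cause.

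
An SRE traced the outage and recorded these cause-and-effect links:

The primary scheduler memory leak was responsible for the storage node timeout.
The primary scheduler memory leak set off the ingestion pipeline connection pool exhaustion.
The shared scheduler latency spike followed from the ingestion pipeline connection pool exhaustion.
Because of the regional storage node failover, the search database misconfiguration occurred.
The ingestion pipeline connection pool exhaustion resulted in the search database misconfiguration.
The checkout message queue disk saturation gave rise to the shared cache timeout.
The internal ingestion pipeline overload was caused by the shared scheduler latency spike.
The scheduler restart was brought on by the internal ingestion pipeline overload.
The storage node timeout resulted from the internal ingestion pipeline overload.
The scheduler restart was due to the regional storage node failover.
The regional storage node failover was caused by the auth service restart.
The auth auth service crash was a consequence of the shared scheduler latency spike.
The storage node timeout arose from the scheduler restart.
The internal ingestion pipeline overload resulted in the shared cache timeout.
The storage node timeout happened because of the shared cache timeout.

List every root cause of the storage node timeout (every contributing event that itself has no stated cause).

Tracing upstream from the storage node timeout: the storage node timeout ← the primary scheduler memory leak.
A separate upstream branch: the storage node timeout ← the shared cache timeout ← the checkout message queue disk saturation.
A separate upstream branch: the storage node timeout ← the scheduler restart ← the regional storage node failover ← the auth service restart.
Each of those chain origins has no stated cause.

the auth service restart, the checkout message queue disk saturation, the primary scheduler memory leak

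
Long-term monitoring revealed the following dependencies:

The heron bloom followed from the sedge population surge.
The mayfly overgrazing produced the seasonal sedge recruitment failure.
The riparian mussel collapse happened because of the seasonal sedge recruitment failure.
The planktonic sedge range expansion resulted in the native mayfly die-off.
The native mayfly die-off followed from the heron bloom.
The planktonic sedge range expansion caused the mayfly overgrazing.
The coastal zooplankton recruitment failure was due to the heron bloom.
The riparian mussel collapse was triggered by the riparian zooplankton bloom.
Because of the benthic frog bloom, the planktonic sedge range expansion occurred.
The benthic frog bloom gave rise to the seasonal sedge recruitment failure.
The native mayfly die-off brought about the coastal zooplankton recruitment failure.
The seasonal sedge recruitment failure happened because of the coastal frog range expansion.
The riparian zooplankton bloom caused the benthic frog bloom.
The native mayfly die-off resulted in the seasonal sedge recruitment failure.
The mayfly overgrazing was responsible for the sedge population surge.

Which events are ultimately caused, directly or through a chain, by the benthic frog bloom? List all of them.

the coastal zooplankton recruitment failure, the heron bloom, the mayfly overgrazing, the native mayfly die-off, the planktonic sedge range expansion, the riparian mussel collapse, the seasonal sedge recruitment failure, the sedge population surge

Direct effects: the planktonic sedge range expansion, the seasonal sedge recruitment failure.
2 steps out: the mayfly overgrazing, the native mayfly die-off, the riparian mussel collapse.
3 steps out: the sedge population surge, the coastal zooplankton recruitment failure.
4 steps out: the heron bloom.
Not reachable from it: the riparian zooplankton bloom, the coastal frog range expansion.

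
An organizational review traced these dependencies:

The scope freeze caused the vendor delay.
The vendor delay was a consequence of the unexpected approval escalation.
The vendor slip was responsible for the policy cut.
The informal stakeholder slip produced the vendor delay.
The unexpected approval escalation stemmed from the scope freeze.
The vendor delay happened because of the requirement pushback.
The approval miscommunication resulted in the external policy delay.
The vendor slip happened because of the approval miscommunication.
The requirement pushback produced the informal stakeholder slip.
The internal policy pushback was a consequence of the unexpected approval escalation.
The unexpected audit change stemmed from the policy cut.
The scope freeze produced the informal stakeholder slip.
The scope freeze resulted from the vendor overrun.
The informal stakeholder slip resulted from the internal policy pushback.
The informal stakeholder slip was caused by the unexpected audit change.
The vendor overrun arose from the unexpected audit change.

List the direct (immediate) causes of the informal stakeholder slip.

Upstream contributors include the approval miscommunication, the vendor slip, the policy cut, the vendor overrun, the unexpected approval escalation, but only the internal policy pushback, the requirement pushback, the scope freeze, the unexpected audit change feed directly into the informal stakeholder slip.

the internal policy pushback, the requirement pushback, the scope freeze, the unexpected audit change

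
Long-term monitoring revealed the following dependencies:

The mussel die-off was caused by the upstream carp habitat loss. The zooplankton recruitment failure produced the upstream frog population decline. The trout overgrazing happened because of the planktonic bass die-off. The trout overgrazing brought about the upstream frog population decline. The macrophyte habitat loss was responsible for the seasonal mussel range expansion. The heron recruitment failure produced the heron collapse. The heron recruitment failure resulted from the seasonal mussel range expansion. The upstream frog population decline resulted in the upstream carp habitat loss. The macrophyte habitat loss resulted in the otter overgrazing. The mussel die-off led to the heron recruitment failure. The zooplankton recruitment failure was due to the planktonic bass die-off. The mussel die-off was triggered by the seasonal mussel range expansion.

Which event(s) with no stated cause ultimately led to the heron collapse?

Tracing upstream from the heron collapse: the heron collapse ← the heron recruitment failure ← the mussel die-off ← the upstream carp habitat loss ← the upstream frog population decline ← the zooplankton recruitment failure ← the planktonic bass die-off.
A separate upstream branch: the heron collapse ← the heron recruitment failure ← the seasonal mussel range expansion ← the macrophyte habitat loss.
Each of those chain origins has no stated cause.

the macrophyte habitat loss, the planktonic bass die-off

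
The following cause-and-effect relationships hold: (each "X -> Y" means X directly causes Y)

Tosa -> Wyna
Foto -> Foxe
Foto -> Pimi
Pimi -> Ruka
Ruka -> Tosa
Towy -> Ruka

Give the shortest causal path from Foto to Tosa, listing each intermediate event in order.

Foto → Pimi
Pimi → Ruka
Ruka → Tosa
Length: 3 steps.

Foto → Pimi → Ruka → Tosa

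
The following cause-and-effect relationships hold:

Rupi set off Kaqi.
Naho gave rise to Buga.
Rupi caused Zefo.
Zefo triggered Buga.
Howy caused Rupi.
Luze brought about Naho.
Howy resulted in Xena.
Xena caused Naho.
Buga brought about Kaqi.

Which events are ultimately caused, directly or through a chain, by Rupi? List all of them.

Buga, Kaqi, Zefo

Direct effects: Zefo, Kaqi.
2 steps out: Buga.
Not reachable from it: Howy, Xena, Naho, Luze.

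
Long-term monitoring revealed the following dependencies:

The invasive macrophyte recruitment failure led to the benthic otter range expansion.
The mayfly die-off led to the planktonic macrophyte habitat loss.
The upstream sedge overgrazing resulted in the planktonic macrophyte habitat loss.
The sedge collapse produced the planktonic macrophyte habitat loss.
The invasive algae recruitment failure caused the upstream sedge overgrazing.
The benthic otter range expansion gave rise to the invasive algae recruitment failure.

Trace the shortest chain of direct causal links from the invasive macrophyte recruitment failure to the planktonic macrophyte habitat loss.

the invasive macrophyte recruitment failure → the benthic otter range expansion → the invasive algae recruitment failure → the upstream sedge overgrazing → the planktonic macrophyte habitat loss

the invasive macrophyte recruitment failure → the benthic otter range expansion
the benthic otter range expansion → the invasive algae recruitment failure
the invasive algae recruitment failure → the upstream sedge overgrazing
the upstream sedge overgrazing → the planktonic macrophyte habitat loss
Length: 4 steps.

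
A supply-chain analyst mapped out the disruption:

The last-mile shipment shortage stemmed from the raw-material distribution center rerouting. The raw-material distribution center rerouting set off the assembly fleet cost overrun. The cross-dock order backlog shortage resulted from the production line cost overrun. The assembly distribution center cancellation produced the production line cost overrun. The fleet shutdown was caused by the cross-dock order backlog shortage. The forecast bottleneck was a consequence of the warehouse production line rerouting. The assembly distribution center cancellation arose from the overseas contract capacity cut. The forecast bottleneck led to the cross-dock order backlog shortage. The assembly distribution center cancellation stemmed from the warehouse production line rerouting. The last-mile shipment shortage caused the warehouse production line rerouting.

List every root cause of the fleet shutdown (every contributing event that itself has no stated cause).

the overseas contract capacity cut, the raw-material distribution center rerouting

Tracing upstream from the fleet shutdown: the fleet shutdown ← the cross-dock order backlog shortage ← the forecast bottleneck ← the warehouse production line rerouting ← the last-mile shipment shortage ← the raw-material distribution center rerouting.
A separate upstream branch: the fleet shutdown ← the cross-dock order backlog shortage ← the production line cost overrun ← the assembly distribution center cancellation ← the overseas contract capacity cut.
Each of those chain origins has no stated cause.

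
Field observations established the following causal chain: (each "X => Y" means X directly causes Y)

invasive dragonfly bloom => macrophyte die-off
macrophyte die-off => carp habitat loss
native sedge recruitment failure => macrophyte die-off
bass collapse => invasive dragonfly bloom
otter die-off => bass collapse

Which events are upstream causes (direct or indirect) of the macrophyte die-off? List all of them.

the bass collapse, the invasive dragonfly bloom, the native sedge recruitment failure, the otter die-off

Immediate causes of the macrophyte die-off: the invasive dragonfly bloom, the native sedge recruitment failure.
Further upstream: the otter die-off, the bass collapse.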